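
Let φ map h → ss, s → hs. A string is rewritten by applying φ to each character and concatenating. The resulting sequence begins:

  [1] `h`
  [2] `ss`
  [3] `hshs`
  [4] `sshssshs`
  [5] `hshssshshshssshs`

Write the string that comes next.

φ(hshssshshshssshs) expands symbol-by-symbol to ss hs ss hs hs hs ss hs ss hs ss hs hs hs ss hs; joining the 16 pieces gives the next term.

sshssshshshssshssshssshshshssshs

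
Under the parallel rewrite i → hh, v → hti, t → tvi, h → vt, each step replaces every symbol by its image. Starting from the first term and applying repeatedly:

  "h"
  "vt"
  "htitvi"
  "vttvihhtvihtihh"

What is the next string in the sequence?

φ(vttvihhtvihtihh) expands symbol-by-symbol to hti tvi tvi hti hh vt vt tvi hti hh vt tvi hh vt vt; joining the 15 pieces gives the next term.

htitvitvihtihhvtvttvihtihhvttvihhvtvt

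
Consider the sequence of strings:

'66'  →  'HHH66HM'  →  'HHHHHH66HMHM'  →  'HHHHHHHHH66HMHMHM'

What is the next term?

HHHHHHHHHHHH66HMHMHMHM

Every step adds HHH to the front and HM to the end of the previous string.
So the next term is HHH·HHHHHHHHH66HMHMHM·HM.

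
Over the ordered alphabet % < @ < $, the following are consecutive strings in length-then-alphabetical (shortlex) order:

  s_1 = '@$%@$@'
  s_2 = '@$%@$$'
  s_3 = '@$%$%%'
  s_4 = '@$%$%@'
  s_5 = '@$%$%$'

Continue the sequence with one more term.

@$%$@%

The successor of @$%$%$ increments the rightmost position that isn't already $ and resets every position after it to %.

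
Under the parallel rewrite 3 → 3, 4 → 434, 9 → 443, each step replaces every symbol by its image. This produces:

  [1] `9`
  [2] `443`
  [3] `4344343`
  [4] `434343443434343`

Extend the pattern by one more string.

φ(434343443434343) expands symbol-by-symbol to 434 3 434 3 434 3 434 434 3 434 3 434 3 434 3; joining the 15 pieces gives the next term.

4343434343434344343434343434343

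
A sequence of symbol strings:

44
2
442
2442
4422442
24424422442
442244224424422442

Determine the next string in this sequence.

From term 3 onward, concatenate the second-to-last term with the last: 44·2 = 442, 2·442 = 2442, …
So term 8 is 24424422442·442244224424422442.

24424422442442244224424422442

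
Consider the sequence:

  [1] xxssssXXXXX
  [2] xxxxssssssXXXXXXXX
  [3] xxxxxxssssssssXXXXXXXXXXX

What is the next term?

xxxxxxxxssssssssssXXXXXXXXXXXXXX

Term n consists of 2n-2 x's, followed by 2n s's, followed by 3n-1 X's, where the shown terms are n = 2, 3, 4.
At n = 5 the blocks have lengths 8, 10, 14.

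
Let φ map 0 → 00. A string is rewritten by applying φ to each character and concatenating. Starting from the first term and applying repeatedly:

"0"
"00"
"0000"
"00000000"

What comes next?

0000000000000000

Apply φ to 00000000 symbol by symbol: 0→00, 0→00, 0→00, 0→00, 0→00, 0→00, 0→00, 0→00; joined: 00 00 00 00 00 00 00 00.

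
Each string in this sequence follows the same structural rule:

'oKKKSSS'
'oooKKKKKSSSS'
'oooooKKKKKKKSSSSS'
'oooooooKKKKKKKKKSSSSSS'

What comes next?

oooooooooKKKKKKKKKKKSSSSSSS

The n-th term is 2n-1 o's then 2n+1 K's then n+2 S's (n = 1, 2, …).
Setting n = 5 gives 9, 11, 7 characters in each block.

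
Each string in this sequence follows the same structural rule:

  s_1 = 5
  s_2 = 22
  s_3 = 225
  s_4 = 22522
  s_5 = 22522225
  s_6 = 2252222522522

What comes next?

Each term (from the third on) is the previous term followed by the one before it: term 3 = 22·5 = 225.
So term 7 is 2252222522522·22522225.

225222252252222522225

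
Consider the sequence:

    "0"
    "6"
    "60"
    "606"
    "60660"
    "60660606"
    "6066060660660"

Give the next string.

From term 3 onward, concatenate the last term with the second-to-last: 6·0 = 60, 60·6 = 606, …
Continuing: 6066060660660 · 60660606 gives term 8.

606606066066060660606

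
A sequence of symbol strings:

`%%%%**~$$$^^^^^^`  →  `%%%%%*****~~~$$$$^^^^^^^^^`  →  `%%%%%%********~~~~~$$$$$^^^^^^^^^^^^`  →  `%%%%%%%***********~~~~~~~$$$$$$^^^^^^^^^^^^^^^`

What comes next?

%%%%%%%%**************~~~~~~~~~$$$$$$$^^^^^^^^^^^^^^^^^^

The n-th term is n+3 %'s then 3n-1 *'s then 2n-1 ~'s then n+2 $'s then 3n+3 ^'s (n = 1, 2, …).
Setting n = 5 gives 8, 14, 9, 7, 18 characters in each block.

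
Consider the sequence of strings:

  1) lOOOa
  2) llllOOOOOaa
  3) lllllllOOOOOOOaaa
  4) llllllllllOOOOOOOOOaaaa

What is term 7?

lllllllllllllllllllOOOOOOOOOOOOOOOaaaaaaa

Term n consists of 3n-2 l's, followed by 2n+1 O's, followed by n a's (n = 1, 2, …).
At n = 7 the blocks have lengths 19, 15, 7.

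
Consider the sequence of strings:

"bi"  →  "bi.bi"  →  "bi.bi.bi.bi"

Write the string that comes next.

s(k+1) = s(k)·.·s(k) — each term doubles the last with '.' between the halves.
Doubling bi.bi.bi.bi with '.' between the halves:

bi.bi.bi.bi.bi.bi.bi.bi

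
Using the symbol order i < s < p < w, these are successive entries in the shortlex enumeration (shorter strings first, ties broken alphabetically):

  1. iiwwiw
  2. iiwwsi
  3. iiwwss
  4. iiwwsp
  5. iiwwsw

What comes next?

iiwwpi

Find the rightmost character of iiwwsw below w, bump it to the next letter, and reset everything to its right to i.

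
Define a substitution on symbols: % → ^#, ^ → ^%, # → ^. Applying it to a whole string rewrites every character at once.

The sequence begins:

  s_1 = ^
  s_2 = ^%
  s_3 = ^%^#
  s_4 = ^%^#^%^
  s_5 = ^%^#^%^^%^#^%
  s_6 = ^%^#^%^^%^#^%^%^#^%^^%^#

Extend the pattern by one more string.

φ(^%^#^%^^%^#^%^%^#^%^^%^#) expands symbol-by-symbol to ^% ^# ^% ^ ^% ^# ^% ^% ^# ^% ^ ^% ^# ^% ^# ^% ^ ^% ^# ^% ^% ^# ^% ^; joining the 24 pieces gives the next term.

^%^#^%^^%^#^%^%^#^%^^%^#^%^#^%^^%^#^%^%^#^%^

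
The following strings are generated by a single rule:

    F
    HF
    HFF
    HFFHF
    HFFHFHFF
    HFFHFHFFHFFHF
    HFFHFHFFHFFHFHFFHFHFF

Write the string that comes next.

Each term (from the third on) is the previous term followed by the one before it: term 3 = HF·F = HFF.
So term 8 is HFFHFHFFHFFHFHFFHFHFF·HFFHFHFFHFFHF.

HFFHFHFFHFFHFHFFHFHFFHFFHFHFFHFFHF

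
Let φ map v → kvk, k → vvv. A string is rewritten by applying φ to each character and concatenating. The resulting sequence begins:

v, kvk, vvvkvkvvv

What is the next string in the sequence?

kvkkvkkvkvvvkvkvvvkvkkvkkvk

Expanding vvvkvkvvv: v→kvk, v→kvk, v→kvk, k→vvv, v→kvk, k→vvv, v→kvk, v→kvk, v→kvk. Concatenated: kvk kvk kvk vvv kvk vvv kvk kvk kvk.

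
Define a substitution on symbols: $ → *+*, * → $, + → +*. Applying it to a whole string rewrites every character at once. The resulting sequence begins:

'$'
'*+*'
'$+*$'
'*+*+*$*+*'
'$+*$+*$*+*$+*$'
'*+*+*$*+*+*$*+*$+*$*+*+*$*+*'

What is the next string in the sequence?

φ(*+*+*$*+*+*$*+*$+*$*+*+*$*+*) expands symbol-by-symbol to $ +* $ +* $ *+* $ +* $ +* $ *+* $ +* $ *+* +* $ *+* $ +* $ +* $ *+* $ +* $; joining the 28 pieces gives the next term.

$+*$+*$*+*$+*$+*$*+*$+*$*+*+*$*+*$+*$+*$*+*$+*$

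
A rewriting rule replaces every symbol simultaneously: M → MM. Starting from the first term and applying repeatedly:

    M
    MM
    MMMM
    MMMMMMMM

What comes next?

MMMMMMMMMMMMMMMM

Apply φ to MMMMMMMM symbol by symbol: M→MM, M→MM, M→MM, M→MM, M→MM, M→MM, M→MM, M→MM; joined: MM MM MM MM MM MM MM MM.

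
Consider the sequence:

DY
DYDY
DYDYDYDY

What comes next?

Every step duplicates the string.
So the next term is two copies of DYDYDYDY.

DYDYDYDYDYDYDYDY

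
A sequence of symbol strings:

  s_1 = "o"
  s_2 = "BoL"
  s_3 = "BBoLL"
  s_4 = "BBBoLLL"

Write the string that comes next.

s(k+1) = B·s(k)·L, so each term gains B as a prefix and L as a suffix.
So the next term is B·BBBoLLL·L.

BBBBoLLLL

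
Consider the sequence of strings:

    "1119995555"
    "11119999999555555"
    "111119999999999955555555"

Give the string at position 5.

11111119999999999999999999555555555555

Reading off run lengths: 1 runs 3, 4, 5; 9 runs 3, 7, 11; 5 runs 4, 6, 8 — each is linear in n (n = 1, 2, …).
For term 5, n = 5, so the run lengths are 7, 19, 12.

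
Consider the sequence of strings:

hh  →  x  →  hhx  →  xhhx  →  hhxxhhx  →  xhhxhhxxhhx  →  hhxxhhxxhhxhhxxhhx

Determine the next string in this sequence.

Each term (from the third on) is the two preceding terms concatenated in order: term 3 = hh·x = hhx.
Continuing: xhhxhhxxhhx · hhxxhhxxhhxhhxxhhx gives term 8.

xhhxhhxxhhxhhxxhhxxhhxhhxxhhx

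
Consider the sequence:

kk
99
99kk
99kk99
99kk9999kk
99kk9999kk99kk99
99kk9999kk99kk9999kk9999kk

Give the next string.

99kk9999kk99kk9999kk9999kk99kk9999kk99kk99

This is a Fibonacci-style word recurrence s(k) = s(k−1)·s(k−2): e.g. 99·kk = 99kk.
So term 8 is 99kk9999kk99kk9999kk9999kk·99kk9999kk99kk99.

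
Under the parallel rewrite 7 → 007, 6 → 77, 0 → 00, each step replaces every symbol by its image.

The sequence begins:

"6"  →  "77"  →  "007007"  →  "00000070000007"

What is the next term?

000000000000007000000000000007

Applying the rule to each of the 14 symbols of 00000070000007 gives the pieces 00 00 00 00 00 00 007 00 00 00 00 00 00 007, which concatenate to the answer.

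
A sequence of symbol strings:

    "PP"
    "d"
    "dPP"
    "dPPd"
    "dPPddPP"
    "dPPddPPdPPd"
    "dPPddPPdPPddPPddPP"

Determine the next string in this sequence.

dPPddPPdPPddPPddPPdPPddPPdPPd

From term 3 onward, concatenate the last term with the second-to-last: d·PP = dPP, dPP·d = dPPd, …
Continuing: dPPddPPdPPddPPddPP · dPPddPPdPPd gives term 8.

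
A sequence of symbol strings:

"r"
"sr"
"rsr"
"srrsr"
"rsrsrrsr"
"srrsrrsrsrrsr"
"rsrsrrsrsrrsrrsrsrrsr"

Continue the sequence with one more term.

From term 3 onward, concatenate the second-to-last term with the last: r·sr = rsr, sr·rsr = srrsr, …
The next term joins srrsrrsrsrrsr and rsrsrrsrsrrsrrsrsrrsr.

srrsrrsrsrrsrrsrsrrsrsrrsrrsrsrrsr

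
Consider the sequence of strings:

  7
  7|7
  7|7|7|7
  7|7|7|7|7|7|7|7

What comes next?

Every step duplicates the string with '|' between the halves.
Doubling 7|7|7|7|7|7|7|7 with '|' between the halves:

7|7|7|7|7|7|7|7|7|7|7|7|7|7|7|7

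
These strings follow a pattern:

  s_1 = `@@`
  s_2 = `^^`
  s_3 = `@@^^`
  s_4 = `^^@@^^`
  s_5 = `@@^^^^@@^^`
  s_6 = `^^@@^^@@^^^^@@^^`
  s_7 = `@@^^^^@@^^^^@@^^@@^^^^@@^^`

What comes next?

^^@@^^@@^^^^@@^^@@^^^^@@^^^^@@^^@@^^^^@@^^

This is a Fibonacci-style word recurrence s(k) = s(k−2)·s(k−1): e.g. @@·^^ = @@^^.
The next term joins ^^@@^^@@^^^^@@^^ and @@^^^^@@^^^^@@^^@@^^^^@@^^.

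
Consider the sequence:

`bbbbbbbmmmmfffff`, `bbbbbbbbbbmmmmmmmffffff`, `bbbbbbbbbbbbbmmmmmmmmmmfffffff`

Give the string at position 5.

bbbbbbbbbbbbbbbbbbbmmmmmmmmmmmmmmmmfffffffff

Term n consists of 3n+1 b's, followed by 3n-2 m's, followed by n+3 f's, where the shown terms are n = 2, 3, 4.
At n = 6 the blocks have lengths 19, 16, 9.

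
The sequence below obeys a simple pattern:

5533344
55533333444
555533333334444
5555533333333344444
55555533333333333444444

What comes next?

Reading off run lengths: 5 runs 2, 3, 4, 5, 6; 3 runs 3, 5, 7, 9, 11; 4 runs 2, 3, 4, 5, 6 — each is linear in n (n = 1, 2, …).
At n = 6 the blocks have lengths 7, 13, 7.

555555533333333333334444444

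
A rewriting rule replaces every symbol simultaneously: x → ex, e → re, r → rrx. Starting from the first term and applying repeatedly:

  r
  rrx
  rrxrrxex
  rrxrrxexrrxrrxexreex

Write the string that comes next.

rrxrrxexrrxrrxexreexrrxrrxexrrxrrxexreexrrxrereex

Replace each of the 20 characters of rrxrrxexrrxrrxexreex in place — rrx rrx ex rrx rrx ex re ex rrx rrx ex rrx rrx ex re ex rrx re re ex — and concatenate.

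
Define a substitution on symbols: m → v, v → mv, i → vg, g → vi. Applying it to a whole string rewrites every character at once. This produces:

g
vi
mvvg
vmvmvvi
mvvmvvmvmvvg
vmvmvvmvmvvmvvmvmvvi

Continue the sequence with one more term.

Rewriting the 20 symbols of vmvmvvmvmvvmvvmvmvvi one by one yields mv v mv v mv mv v mv v mv mv v mv mv v mv v mv mv vg; concatenated:

mvvmvvmvmvvmvvmvmvvmvmvvmvvmvmvvg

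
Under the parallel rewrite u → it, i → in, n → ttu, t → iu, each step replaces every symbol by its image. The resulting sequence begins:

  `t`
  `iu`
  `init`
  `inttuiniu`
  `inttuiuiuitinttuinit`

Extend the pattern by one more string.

φ(inttuiuiuitinttuinit) expands symbol-by-symbol to in ttu iu iu it in it in it in iu in ttu iu iu it in ttu in iu; joining the 20 pieces gives the next term.

inttuiuiuitinitinitiniuinttuiuiuitinttuiniu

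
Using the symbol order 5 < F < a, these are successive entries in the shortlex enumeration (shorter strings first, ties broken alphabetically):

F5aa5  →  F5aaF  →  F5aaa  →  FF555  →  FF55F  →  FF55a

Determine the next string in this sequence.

The successor of FF55a increments the rightmost position that isn't already a and resets every position after it to 5.

FF5F5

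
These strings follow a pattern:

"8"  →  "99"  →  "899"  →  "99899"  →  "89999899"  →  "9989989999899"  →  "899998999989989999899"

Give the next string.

9989989999899899998999989989999899

This is a Fibonacci-style word recurrence s(k) = s(k−2)·s(k−1): e.g. 8·99 = 899.
The next term joins 9989989999899 and 899998999989989999899.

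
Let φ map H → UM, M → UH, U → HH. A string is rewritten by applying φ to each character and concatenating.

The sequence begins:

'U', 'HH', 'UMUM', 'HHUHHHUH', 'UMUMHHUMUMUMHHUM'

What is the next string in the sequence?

Rewriting the 16 symbols of UMUMHHUMUMUMHHUM one by one yields HH UH HH UH UM UM HH UH HH UH HH UH UM UM HH UH; concatenated:

HHUHHHUHUMUMHHUHHHUHHHUHUMUMHHUH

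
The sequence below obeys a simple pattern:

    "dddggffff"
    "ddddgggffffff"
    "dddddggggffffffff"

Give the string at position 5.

dddddddggggggffffffffffff

Reading off run lengths: d runs 3, 4, 5; g runs 2, 3, 4; f runs 4, 6, 8 — each is linear in n, where the shown terms are n = 2, 3, 4.
For term 5, n = 6, so the run lengths are 7, 6, 12.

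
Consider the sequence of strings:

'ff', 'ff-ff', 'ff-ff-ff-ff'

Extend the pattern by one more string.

s(k+1) = s(k)·-·s(k) — each term doubles the last with '-' between the halves.
Doubling ff-ff-ff-ff with '-' between the halves:

ff-ff-ff-ff-ff-ff-ff-ff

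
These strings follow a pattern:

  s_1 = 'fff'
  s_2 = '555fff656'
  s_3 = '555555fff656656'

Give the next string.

Each term wraps the previous one in 555 on the left and 656 on the right.
Applying this once more to 555555fff656656:

555555555fff656656656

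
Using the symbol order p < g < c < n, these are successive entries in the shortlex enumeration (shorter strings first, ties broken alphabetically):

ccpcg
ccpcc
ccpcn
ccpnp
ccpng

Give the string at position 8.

Advancing 3 positions from ccpng through ccpng → ccpnc → ccpnn reaches term 8.

ccgpp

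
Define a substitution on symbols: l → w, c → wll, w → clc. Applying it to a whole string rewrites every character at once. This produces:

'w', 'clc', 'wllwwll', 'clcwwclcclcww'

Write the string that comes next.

Rewriting the 13 symbols of clcwwclcclcww one by one yields wll w wll clc clc wll w wll wll w wll clc clc; concatenated:

wllwwllclcclcwllwwllwllwwllclcclc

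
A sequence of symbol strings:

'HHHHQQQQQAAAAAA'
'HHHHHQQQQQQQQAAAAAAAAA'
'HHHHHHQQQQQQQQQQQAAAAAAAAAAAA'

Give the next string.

HHHHHHHQQQQQQQQQQQQQQAAAAAAAAAAAAAAA

The n-th term is n+3 H's then 3n+2 Q's then 3n+3 A's (n = 1, 2, …).
At n = 4 the blocks have lengths 7, 14, 15.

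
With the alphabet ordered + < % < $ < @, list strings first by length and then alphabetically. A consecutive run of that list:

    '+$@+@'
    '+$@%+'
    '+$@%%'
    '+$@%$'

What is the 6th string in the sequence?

Stepping forward 2 times from +$@%$: +$@%$ → +$@%@, then the target.

+$@$+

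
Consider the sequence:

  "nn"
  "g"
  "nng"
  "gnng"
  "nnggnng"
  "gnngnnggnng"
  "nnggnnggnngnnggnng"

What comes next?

This is a Fibonacci-style word recurrence s(k) = s(k−2)·s(k−1): e.g. nn·g = nng.
So term 8 is gnngnnggnng·nnggnnggnngnnggnng.

gnngnnggnngnnggnnggnngnnggnng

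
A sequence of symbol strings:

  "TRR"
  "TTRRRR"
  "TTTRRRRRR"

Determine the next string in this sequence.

TTTTRRRRRRRR

Term n consists of n T's, followed by 2n R's (n = 1, 2, …).
For the next term, n = 4, so the run lengths are 4, 8.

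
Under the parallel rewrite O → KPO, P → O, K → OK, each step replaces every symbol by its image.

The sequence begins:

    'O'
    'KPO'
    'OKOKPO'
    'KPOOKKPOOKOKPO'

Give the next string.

Replace each of the 14 characters of KPOOKKPOOKOKPO in place — OK O KPO KPO OK OK O KPO KPO OK KPO OK O KPO — and concatenate.

OKOKPOKPOOKOKOKPOKPOOKKPOOKOKPO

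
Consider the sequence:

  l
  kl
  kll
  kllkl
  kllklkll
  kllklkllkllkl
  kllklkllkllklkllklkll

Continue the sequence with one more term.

kllklkllkllklkllklkllkllklkllkllkl

This is a Fibonacci-style word recurrence s(k) = s(k−1)·s(k−2): e.g. kl·l = kll.
Continuing: kllklkllkllklkllklkll · kllklkllkllkl gives term 8.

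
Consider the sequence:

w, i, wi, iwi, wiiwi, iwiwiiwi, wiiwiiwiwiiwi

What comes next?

This is a Fibonacci-style word recurrence s(k) = s(k−2)·s(k−1): e.g. w·i = wi.
The next term joins iwiwiiwi and wiiwiiwiwiiwi.

iwiwiiwiwiiwiiwiwiiwi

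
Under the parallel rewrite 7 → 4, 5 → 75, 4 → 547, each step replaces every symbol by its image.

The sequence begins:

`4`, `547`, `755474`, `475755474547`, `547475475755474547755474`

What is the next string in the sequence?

755474547475547475475755474547755474475755474547

Replace each of the 24 characters of 547475475755474547755474 in place — 75 547 4 547 4 75 547 4 75 4 75 75 547 4 547 75 547 4 4 75 75 547 4 547 — and concatenate.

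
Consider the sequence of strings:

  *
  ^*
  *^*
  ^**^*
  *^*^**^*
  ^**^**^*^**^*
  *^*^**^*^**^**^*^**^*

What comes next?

From term 3 onward, concatenate the second-to-last term with the last: *·^* = *^*, ^*·*^* = ^**^*, …
So term 8 is ^**^**^*^**^*·*^*^**^*^**^**^*^**^*.

^**^**^*^**^**^*^**^*^**^**^*^**^*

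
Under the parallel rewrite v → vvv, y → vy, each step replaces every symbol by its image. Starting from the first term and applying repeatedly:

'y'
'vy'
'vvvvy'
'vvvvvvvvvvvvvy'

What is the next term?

vvvvvvvvvvvvvvvvvvvvvvvvvvvvvvvvvvvvvvvvy

Replace each of the 14 characters of vvvvvvvvvvvvvy in place — vvv vvv vvv vvv vvv vvv vvv vvv vvv vvv vvv vvv vvv vy — and concatenate.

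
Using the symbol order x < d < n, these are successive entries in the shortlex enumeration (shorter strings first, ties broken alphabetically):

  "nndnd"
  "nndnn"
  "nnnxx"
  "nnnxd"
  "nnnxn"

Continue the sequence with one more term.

nnndx

Treat nnnxn as a base-3 numeral over the given alphabet and add one, carrying through any trailing n's.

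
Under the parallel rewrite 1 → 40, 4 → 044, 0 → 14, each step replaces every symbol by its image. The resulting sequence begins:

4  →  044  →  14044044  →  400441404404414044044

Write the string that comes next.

0441414044044400441404404414044044400441404404414044044

Applying the rule to each of the 21 symbols of 400441404404414044044 gives the pieces 044 14 14 044 044 40 044 14 044 044 14 044 044 40 044 14 044 044 14 044 044, which concatenate to the answer.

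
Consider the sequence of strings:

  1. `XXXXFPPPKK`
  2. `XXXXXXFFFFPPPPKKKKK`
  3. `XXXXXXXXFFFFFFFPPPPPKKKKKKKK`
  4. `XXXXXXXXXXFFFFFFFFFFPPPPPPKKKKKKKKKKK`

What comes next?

XXXXXXXXXXXXFFFFFFFFFFFFFPPPPPPPKKKKKKKKKKKKKK

Reading off run lengths: X runs 4, 6, 8, 10; F runs 1, 4, 7, 10; P runs 3, 4, 5, 6; K runs 2, 5, 8, 11 — each is linear in n (n = 1, 2, …).
Setting n = 5 gives 12, 13, 7, 14 characters in each block.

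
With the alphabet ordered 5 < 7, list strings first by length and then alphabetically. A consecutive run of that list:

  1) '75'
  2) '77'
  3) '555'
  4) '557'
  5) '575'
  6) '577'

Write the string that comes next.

Treat 577 as a base-2 numeral over the given alphabet and add one, carrying through any trailing 7's.

755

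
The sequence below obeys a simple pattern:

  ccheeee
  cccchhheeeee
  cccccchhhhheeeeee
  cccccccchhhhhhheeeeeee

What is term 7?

cccccccccccccchhhhhhhhhhhhheeeeeeeeee

Term n consists of 2n c's, followed by 2n-1 h's, followed by n+3 e's (n = 1, 2, …).
At n = 7 the blocks have lengths 14, 13, 10.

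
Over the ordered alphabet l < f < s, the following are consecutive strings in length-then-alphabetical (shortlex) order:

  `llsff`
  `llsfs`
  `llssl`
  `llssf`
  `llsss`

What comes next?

The successor of llsss increments the rightmost position that isn't already s and resets every position after it to l.

lflll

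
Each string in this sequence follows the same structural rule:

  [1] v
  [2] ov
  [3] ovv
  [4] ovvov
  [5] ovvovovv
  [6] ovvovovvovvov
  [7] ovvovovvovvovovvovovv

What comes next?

This is a Fibonacci-style word recurrence s(k) = s(k−1)·s(k−2): e.g. ov·v = ovv.
The next term joins ovvovovvovvovovvovovv and ovvovovvovvov.

ovvovovvovvovovvovovvovvovovvovvov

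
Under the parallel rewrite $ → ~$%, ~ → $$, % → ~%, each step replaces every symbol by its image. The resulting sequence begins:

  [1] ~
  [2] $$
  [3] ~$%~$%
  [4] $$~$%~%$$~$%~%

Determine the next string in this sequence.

~$%~$%$$~$%~%$$~%~$%~$%$$~$%~%$$~%

Replace each of the 14 characters of $$~$%~%$$~$%~% in place — ~$% ~$% $$ ~$% ~% $$ ~% ~$% ~$% $$ ~$% ~% $$ ~% — and concatenate.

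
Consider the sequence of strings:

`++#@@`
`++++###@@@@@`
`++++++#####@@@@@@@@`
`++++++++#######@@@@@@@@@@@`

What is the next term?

The n-th term is 2n +'s then 2n-1 #'s then 3n-1 @'s (n = 1, 2, …).
Setting n = 5 gives 10, 9, 14 characters in each block.

++++++++++#########@@@@@@@@@@@@@@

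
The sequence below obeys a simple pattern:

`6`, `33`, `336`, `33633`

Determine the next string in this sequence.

From term 3 onward, concatenate the last term with the second-to-last: 33·6 = 336, 336·33 = 33633, …
The next term joins 33633 and 336.

33633336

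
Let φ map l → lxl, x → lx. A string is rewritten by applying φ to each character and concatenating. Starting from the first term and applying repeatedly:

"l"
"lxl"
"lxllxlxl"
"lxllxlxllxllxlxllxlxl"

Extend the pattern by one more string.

lxllxlxllxllxlxllxlxllxllxlxllxllxlxllxlxllxllxlxllxlxl

Applying the rule to each of the 21 symbols of lxllxlxllxllxlxllxlxl gives the pieces lxl lx lxl lxl lx lxl lx lxl lxl lx lxl lxl lx lxl lx lxl lxl lx lxl lx lxl, which concatenate to the answer.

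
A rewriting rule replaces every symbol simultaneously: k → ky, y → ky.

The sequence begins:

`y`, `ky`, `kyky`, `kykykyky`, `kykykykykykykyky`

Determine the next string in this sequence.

Applying the rule to each of the 16 symbols of kykykykykykykyky gives the pieces ky ky ky ky ky ky ky ky ky ky ky ky ky ky ky ky, which concatenate to the answer.

kykykykykykykykykykykykykykykyky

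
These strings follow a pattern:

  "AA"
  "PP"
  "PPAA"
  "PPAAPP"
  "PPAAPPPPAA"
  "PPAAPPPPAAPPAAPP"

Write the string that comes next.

From term 3 onward, concatenate the last term with the second-to-last: PP·AA = PPAA, PPAA·PP = PPAAPP, …
The next term joins PPAAPPPPAAPPAAPP and PPAAPPPPAA.

PPAAPPPPAAPPAAPPPPAAPPPPAA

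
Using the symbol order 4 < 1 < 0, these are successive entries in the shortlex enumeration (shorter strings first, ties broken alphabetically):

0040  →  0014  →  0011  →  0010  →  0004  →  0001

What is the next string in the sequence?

0000

Treat 0001 as a base-3 numeral over the given alphabet and add one, carrying through any trailing 0's.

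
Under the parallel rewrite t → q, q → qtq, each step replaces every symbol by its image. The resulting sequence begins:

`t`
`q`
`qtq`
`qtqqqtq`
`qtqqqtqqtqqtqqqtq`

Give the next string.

Applying the rule to each of the 17 symbols of qtqqqtqqtqqtqqqtq gives the pieces qtq q qtq qtq qtq q qtq qtq q qtq qtq q qtq qtq qtq q qtq, which concatenate to the answer.

qtqqqtqqtqqtqqqtqqtqqqtqqtqqqtqqtqqtqqqtq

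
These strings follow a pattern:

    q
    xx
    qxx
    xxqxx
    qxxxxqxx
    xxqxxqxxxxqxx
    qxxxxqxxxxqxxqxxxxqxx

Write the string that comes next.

This is a Fibonacci-style word recurrence s(k) = s(k−2)·s(k−1): e.g. q·xx = qxx.
Continuing: xxqxxqxxxxqxx · qxxxxqxxxxqxxqxxxxqxx gives term 8.

xxqxxqxxxxqxxqxxxxqxxxxqxxqxxxxqxx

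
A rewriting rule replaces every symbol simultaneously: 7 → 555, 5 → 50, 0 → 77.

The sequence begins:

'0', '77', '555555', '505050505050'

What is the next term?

507750775077507750775077

Expanding 505050505050: 5→50, 0→77, 5→50, 0→77, 5→50, 0→77, 5→50, 0→77, 5→50, 0→77, 5→50, 0→77. Concatenated: 50 77 50 77 50 77 50 77 50 77 50 77.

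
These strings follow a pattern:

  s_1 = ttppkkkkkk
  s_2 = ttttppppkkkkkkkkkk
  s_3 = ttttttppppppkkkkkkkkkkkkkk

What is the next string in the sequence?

The n-th term is 2n t's then 2n p's then 4n+2 k's (n = 1, 2, …).
At n = 4 the blocks have lengths 8, 8, 18.

ttttttttppppppppkkkkkkkkkkkkkkkkkk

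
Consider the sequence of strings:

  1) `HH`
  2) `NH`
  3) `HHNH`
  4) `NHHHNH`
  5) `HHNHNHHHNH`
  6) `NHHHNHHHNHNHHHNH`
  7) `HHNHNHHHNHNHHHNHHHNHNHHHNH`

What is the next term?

NHHHNHHHNHNHHHNHHHNHNHHHNHNHHHNHHHNHNHHHNH

This is a Fibonacci-style word recurrence s(k) = s(k−2)·s(k−1): e.g. HH·NH = HHNH.
Continuing: NHHHNHHHNHNHHHNH · HHNHNHHHNHNHHHNHHHNHNHHHNH gives term 8.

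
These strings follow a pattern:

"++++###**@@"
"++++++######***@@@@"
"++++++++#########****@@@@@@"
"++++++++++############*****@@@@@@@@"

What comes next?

Each string has the form +^{2n+2} #^{3n} *^{n+1} @^{2n} (n = 1, 2, …).
For the next term, n = 5, so the run lengths are 12, 15, 6, 10.

++++++++++++###############******@@@@@@@@@@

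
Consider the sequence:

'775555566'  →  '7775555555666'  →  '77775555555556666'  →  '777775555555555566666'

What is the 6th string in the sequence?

Term n consists of n 7's, followed by 2n+1 5's, followed by n 6's, where the shown terms are n = 2, 3, 4, 5.
For term 6, n = 7, so the run lengths are 7, 15, 7.

77777775555555555555556666666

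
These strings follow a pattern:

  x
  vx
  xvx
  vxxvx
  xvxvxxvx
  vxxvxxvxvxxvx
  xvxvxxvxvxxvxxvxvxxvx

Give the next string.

This is a Fibonacci-style word recurrence s(k) = s(k−2)·s(k−1): e.g. x·vx = xvx.
Continuing: vxxvxxvxvxxvx · xvxvxxvxvxxvxxvxvxxvx gives term 8.

vxxvxxvxvxxvxxvxvxxvxvxxvxxvxvxxvx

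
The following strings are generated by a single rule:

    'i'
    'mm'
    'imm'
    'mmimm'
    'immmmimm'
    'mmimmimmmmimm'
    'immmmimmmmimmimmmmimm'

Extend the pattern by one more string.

mmimmimmmmimmimmmmimmmmimmimmmmimm

From term 3 onward, concatenate the second-to-last term with the last: i·mm = imm, mm·imm = mmimm, …
Continuing: mmimmimmmmimm · immmmimmmmimmimmmmimm gives term 8.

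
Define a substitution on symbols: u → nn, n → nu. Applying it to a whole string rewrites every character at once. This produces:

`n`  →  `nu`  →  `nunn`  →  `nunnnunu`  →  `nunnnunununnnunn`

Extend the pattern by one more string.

nunnnunununnnunnnunnnunununnnunu

φ(nunnnunununnnunn) expands symbol-by-symbol to nu nn nu nu nu nn nu nn nu nn nu nu nu nn nu nu; joining the 16 pieces gives the next term.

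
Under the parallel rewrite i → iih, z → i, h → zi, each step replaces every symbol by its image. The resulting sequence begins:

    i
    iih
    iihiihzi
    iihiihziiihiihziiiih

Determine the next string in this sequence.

φ(iihiihziiihiihziiiih) expands symbol-by-symbol to iih iih zi iih iih zi i iih iih iih zi iih iih zi i iih iih iih iih zi; joining the 20 pieces gives the next term.

iihiihziiihiihziiiihiihiihziiihiihziiiihiihiihiihzi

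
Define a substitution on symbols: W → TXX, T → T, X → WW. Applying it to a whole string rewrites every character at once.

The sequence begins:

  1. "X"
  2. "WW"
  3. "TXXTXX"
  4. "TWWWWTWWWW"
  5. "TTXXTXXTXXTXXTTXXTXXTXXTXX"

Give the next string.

Rewriting the 26 symbols of TTXXTXXTXXTXXTTXXTXXTXXTXX one by one yields T T WW WW T WW WW T WW WW T WW WW T T WW WW T WW WW T WW WW T WW WW; concatenated:

TTWWWWTWWWWTWWWWTWWWWTTWWWWTWWWWTWWWWTWWWW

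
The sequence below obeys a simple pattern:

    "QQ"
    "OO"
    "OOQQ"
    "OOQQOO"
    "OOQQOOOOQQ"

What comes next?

This is a Fibonacci-style word recurrence s(k) = s(k−1)·s(k−2): e.g. OO·QQ = OOQQ.
So term 6 is OOQQOOOOQQ·OOQQOO.

OOQQOOOOQQOOQQOO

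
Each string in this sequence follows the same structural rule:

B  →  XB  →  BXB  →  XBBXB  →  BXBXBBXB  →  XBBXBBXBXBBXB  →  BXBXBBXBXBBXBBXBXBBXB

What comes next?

From term 3 onward, concatenate the second-to-last term with the last: B·XB = BXB, XB·BXB = XBBXB, …
The next term joins XBBXBBXBXBBXB and BXBXBBXBXBBXBBXBXBBXB.

XBBXBBXBXBBXBBXBXBBXBXBBXBBXBXBBXB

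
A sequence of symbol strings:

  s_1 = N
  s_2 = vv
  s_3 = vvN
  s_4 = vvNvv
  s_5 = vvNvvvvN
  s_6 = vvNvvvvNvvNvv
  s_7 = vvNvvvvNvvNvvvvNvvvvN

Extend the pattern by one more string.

vvNvvvvNvvNvvvvNvvvvNvvNvvvvNvvNvv

This is a Fibonacci-style word recurrence s(k) = s(k−1)·s(k−2): e.g. vv·N = vvN.
So term 8 is vvNvvvvNvvNvvvvNvvvvN·vvNvvvvNvvNvv.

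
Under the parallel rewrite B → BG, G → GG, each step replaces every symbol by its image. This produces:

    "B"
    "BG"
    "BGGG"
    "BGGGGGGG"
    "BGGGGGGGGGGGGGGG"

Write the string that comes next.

φ(BGGGGGGGGGGGGGGG) expands symbol-by-symbol to BG GG GG GG GG GG GG GG GG GG GG GG GG GG GG GG; joining the 16 pieces gives the next term.

BGGGGGGGGGGGGGGGGGGGGGGGGGGGGGGG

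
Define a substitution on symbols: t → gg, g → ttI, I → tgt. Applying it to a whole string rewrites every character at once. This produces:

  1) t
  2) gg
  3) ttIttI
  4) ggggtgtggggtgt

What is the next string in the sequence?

Applying the rule to each of the 14 symbols of ggggtgtggggtgt gives the pieces ttI ttI ttI ttI gg ttI gg ttI ttI ttI ttI gg ttI gg, which concatenate to the answer.

ttIttIttIttIggttIggttIttIttIttIggttIgg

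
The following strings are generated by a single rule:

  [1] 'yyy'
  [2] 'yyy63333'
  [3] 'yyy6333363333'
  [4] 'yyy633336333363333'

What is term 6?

Every step adds 63333 to the end: s(k+1) = s(k)·63333.
From yyy633336333363333, 2 further steps: yyy633336333363333 → yyy63333633336333363333 → (answer).

yyy6333363333633336333363333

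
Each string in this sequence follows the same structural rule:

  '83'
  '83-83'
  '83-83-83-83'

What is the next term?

83-83-83-83-83-83-83-83

s(k+1) = s(k)·-·s(k) — each term doubles the last with '-' between the halves.
So the next term is two copies of 83-83-83-83 with '-' between the halves.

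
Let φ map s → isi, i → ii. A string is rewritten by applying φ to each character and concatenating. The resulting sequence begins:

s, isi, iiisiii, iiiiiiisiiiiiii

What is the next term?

iiiiiiiiiiiiiiisiiiiiiiiiiiiiii

Replace each of the 15 characters of iiiiiiisiiiiiii in place — ii ii ii ii ii ii ii isi ii ii ii ii ii ii ii — and concatenate.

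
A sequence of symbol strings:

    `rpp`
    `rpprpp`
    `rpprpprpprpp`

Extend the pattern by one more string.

Each string is two copies of the previous one concatenated.
Doubling rpprpprpprpp:

rpprpprpprpprpprpprpprpp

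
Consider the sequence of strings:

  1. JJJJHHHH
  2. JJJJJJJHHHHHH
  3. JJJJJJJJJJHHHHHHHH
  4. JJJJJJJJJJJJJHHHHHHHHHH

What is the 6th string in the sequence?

Term n consists of 3n+1 J's, followed by 2n+2 H's (n = 1, 2, …).
For term 6, n = 6, so the run lengths are 19, 14.

JJJJJJJJJJJJJJJJJJJHHHHHHHHHHHHHH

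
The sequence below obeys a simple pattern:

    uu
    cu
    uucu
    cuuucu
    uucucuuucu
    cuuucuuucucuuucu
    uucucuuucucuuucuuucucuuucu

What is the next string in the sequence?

Each term (from the third on) is the two preceding terms concatenated in order: term 3 = uu·cu = uucu.
The next term joins cuuucuuucucuuucu and uucucuuucucuuucuuucucuuucu.

cuuucuuucucuuucuuucucuuucucuuucuuucucuuucu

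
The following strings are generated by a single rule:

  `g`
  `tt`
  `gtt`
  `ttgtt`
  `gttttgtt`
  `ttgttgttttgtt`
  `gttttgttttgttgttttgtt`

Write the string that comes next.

ttgttgttttgttgttttgttttgttgttttgtt

This is a Fibonacci-style word recurrence s(k) = s(k−2)·s(k−1): e.g. g·tt = gtt.
Continuing: ttgttgttttgtt · gttttgttttgttgttttgtt gives term 8.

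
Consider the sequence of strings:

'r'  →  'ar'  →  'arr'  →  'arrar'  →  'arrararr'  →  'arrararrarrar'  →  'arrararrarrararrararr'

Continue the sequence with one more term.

This is a Fibonacci-style word recurrence s(k) = s(k−1)·s(k−2): e.g. ar·r = arr.
Continuing: arrararrarrararrararr · arrararrarrar gives term 8.

arrararrarrararrararrarrararrarrar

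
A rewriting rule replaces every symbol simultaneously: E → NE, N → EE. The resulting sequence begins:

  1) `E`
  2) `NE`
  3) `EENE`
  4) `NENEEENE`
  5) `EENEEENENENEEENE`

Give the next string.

Rewriting the 16 symbols of EENEEENENENEEENE one by one yields NE NE EE NE NE NE EE NE EE NE EE NE NE NE EE NE; concatenated:

NENEEENENENEEENEEENEEENENENEEENE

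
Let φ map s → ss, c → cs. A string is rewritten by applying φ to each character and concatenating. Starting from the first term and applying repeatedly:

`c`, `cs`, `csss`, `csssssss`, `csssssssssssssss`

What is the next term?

Replace each of the 16 characters of csssssssssssssss in place — cs ss ss ss ss ss ss ss ss ss ss ss ss ss ss ss — and concatenate.

csssssssssssssssssssssssssssssss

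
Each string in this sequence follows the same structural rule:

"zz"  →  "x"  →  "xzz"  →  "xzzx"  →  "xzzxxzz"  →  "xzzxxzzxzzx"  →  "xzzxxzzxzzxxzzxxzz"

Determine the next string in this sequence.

xzzxxzzxzzxxzzxxzzxzzxxzzxzzx

From term 3 onward, concatenate the last term with the second-to-last: x·zz = xzz, xzz·x = xzzx, …
Continuing: xzzxxzzxzzxxzzxxzz · xzzxxzzxzzx gives term 8.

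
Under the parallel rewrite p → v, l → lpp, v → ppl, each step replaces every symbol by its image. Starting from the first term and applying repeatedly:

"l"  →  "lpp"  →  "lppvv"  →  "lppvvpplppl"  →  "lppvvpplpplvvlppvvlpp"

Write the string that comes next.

φ(lppvvpplpplvvlppvvlpp) expands symbol-by-symbol to lpp v v ppl ppl v v lpp v v lpp ppl ppl lpp v v ppl ppl lpp v v; joining the 21 pieces gives the next term.

lppvvpplpplvvlppvvlpppplppllppvvpplppllppvv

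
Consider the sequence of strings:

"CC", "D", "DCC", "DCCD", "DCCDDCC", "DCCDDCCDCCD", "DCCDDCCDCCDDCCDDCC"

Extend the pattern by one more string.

DCCDDCCDCCDDCCDDCCDCCDDCCDCCD

Each term (from the third on) is the previous term followed by the one before it: term 3 = D·CC = DCC.
The next term joins DCCDDCCDCCDDCCDDCC and DCCDDCCDCCD.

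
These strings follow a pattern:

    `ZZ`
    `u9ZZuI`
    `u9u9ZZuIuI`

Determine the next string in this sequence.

u9u9u9ZZuIuIuI

s(k+1) = u9·s(k)·uI, so each term gains u9 as a prefix and uI as a suffix.
One more step from u9u9ZZuIuI gives the answer.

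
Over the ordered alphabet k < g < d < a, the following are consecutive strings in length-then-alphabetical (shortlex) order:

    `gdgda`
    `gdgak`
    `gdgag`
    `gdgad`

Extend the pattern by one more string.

The successor of gdgad increments the rightmost position that isn't already a and resets every position after it to k.

gdgaa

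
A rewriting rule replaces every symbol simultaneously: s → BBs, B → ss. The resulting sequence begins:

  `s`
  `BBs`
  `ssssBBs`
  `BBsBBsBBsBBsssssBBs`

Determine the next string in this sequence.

ssssBBsssssBBsssssBBsssssBBsBBsBBsBBsBBsssssBBs

Applying the rule to each of the 19 symbols of BBsBBsBBsBBsssssBBs gives the pieces ss ss BBs ss ss BBs ss ss BBs ss ss BBs BBs BBs BBs BBs ss ss BBs, which concatenate to the answer.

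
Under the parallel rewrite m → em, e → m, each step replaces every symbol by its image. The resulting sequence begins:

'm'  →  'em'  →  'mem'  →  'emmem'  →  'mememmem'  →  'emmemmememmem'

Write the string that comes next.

Applying the rule to each of the 13 symbols of emmemmememmem gives the pieces m em em m em em m em m em em m em, which concatenate to the answer.

mememmememmemmememmem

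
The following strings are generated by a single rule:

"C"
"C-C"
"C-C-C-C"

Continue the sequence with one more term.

s(k+1) = s(k)·-·s(k) — each term doubles the last with '-' between the halves.
Doubling C-C-C-C with '-' between the halves:

C-C-C-C-C-C-C-C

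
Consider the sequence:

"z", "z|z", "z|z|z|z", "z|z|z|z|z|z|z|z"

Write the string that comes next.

Each string is two copies of the previous one joined by '|'.
One more doubling of z|z|z|z|z|z|z|z gives the answer.

z|z|z|z|z|z|z|z|z|z|z|z|z|z|z|z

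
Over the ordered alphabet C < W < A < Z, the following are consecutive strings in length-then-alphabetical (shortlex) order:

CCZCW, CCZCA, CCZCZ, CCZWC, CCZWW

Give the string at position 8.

CCZAC

Stepping forward 3 times from CCZWW: CCZWW → CCZWA → CCZWZ, then the target.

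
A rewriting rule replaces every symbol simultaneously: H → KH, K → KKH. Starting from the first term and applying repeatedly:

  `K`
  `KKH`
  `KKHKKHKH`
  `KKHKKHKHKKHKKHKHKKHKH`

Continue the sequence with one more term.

φ(KKHKKHKHKKHKKHKHKKHKH) expands symbol-by-symbol to KKH KKH KH KKH KKH KH KKH KH KKH KKH KH KKH KKH KH KKH KH KKH KKH KH KKH KH; joining the 21 pieces gives the next term.

KKHKKHKHKKHKKHKHKKHKHKKHKKHKHKKHKKHKHKKHKHKKHKKHKHKKHKH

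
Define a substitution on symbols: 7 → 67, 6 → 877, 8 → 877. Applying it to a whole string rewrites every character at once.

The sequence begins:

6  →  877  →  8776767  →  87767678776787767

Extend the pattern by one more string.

Replace each of the 17 characters of 87767678776787767 in place — 877 67 67 877 67 877 67 877 67 67 877 67 877 67 67 877 67 — and concatenate.

87767678776787767877676787767877676787767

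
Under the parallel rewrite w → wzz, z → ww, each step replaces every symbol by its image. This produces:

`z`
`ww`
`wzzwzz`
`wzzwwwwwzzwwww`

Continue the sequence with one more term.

Applying the rule to each of the 14 symbols of wzzwwwwwzzwwww gives the pieces wzz ww ww wzz wzz wzz wzz wzz ww ww wzz wzz wzz wzz, which concatenate to the answer.

wzzwwwwwzzwzzwzzwzzwzzwwwwwzzwzzwzzwzz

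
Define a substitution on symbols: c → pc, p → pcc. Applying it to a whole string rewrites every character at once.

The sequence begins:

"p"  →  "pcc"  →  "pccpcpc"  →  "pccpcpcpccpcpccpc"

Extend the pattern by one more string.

Rewriting the 17 symbols of pccpcpcpccpcpccpc one by one yields pcc pc pc pcc pc pcc pc pcc pc pc pcc pc pcc pc pc pcc pc; concatenated:

pccpcpcpccpcpccpcpccpcpcpccpcpccpcpcpccpc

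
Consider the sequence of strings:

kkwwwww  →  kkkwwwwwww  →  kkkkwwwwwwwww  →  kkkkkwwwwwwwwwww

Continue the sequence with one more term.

Term n consists of n k's, followed by 2n+1 w's, where the shown terms are n = 2, 3, 4, 5.
At n = 6 the blocks have lengths 6, 13.

kkkkkkwwwwwwwwwwwww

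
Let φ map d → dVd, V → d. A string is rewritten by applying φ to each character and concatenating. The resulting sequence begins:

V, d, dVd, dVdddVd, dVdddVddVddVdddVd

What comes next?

dVdddVddVddVdddVddVdddVddVdddVddVddVdddVd

φ(dVdddVddVddVdddVd) expands symbol-by-symbol to dVd d dVd dVd dVd d dVd dVd d dVd dVd d dVd dVd dVd d dVd; joining the 17 pieces gives the next term.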